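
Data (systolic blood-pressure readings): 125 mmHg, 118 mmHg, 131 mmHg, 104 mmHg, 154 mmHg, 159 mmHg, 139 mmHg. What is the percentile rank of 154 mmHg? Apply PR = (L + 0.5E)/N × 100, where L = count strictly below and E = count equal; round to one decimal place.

N = 7.
Strictly below 154: 5. Equal to 154: 1.
PR = (5 + 0.5·1)/7 × 100 = 78.6

78.6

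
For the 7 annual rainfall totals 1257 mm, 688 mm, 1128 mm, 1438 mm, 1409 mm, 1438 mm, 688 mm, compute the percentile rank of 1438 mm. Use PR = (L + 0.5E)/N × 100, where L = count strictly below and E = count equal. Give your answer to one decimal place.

N = 7.
Strictly below 1438: 5. Equal to 1438: 2.
PR = (5 + 0.5·2)/7 × 100 = 85.7

85.7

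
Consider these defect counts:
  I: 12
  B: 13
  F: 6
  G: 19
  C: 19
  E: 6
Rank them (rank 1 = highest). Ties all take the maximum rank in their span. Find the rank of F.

Sorted (descending): 19, 19, 13, 12, 6, 6
The 2 values of 19 occupy positions 1–2 → each gets rank 2.
The 2 values of 6 occupy positions 5–6 → each gets rank 6.
F has value 6 → rank 6.

6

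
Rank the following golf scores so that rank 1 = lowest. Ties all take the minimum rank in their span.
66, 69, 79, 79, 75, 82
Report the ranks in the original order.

Sorted (ascending): 66, 69, 75, 79, 79, 82
The 2 values of 79 occupy positions 4–5 → each gets rank 4.

1, 2, 4, 4, 3, 6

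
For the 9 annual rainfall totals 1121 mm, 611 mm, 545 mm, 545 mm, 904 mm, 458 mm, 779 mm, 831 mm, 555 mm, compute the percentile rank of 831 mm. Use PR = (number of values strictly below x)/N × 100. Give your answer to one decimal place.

N = 9.
Strictly below 831: 6. Equal to 831: 1.
PR = 6/9 × 100 = 66.7

66.7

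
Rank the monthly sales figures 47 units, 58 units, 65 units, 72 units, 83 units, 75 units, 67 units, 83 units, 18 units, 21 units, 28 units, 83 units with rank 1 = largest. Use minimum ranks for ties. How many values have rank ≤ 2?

3

Sorted (descending): 83, 83, 83, 75, 72, 67, 65, 58, 47, 28, 21, 18
The 3 values of 83 occupy positions 1–3 → each gets rank 1.
Ranks ≤ 2: {1, 1, 1} → 3 values.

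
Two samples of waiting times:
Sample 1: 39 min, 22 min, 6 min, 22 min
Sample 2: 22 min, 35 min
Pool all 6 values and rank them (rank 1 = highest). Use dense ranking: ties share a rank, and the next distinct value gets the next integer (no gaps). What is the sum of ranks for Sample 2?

Sorted (descending): 39, 35, 22, 22, 22, 6
The 3 values of 22 share dense rank 3.
Remaining distinct values take the next consecutive integers.
Sample 2 values → pooled ranks: 22→3, 35→2
Rank sum = 3 + 2 = 5

5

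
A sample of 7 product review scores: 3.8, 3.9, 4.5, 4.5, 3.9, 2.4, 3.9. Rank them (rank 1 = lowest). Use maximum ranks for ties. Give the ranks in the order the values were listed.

2, 5, 7, 7, 5, 1, 5

Sorted (ascending): 2.4, 3.8, 3.9, 3.9, 3.9, 4.5, 4.5
The 3 values of 3.9 occupy positions 3–5 → each gets rank 5.
The 2 values of 4.5 occupy positions 6–7 → each gets rank 7.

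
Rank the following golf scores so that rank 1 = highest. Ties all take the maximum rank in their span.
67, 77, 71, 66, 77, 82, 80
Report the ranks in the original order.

Sorted (descending): 82, 80, 77, 77, 71, 67, 66
The 2 values of 77 occupy positions 3–4 → each gets rank 4.

6, 4, 5, 7, 4, 1, 2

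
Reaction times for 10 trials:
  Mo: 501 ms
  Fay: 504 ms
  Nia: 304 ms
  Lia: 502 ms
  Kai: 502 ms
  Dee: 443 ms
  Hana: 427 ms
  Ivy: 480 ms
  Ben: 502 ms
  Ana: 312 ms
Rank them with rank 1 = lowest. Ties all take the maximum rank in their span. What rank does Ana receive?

2

Sorted (ascending): 304, 312, 427, 443, 480, 501, 502, 502, 502, 504
The 3 values of 502 occupy positions 7–9 → each gets rank 9.
Ana has value 312 ms → rank 2.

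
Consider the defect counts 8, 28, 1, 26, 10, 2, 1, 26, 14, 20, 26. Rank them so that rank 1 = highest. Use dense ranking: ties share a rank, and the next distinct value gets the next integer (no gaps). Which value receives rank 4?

14

Sorted (descending): 28, 26, 26, 26, 20, 14, 10, 8, 2, 1, 1
The 3 values of 26 share dense rank 2.
The 2 values of 1 share dense rank 8.
Remaining distinct values take the next consecutive integers.
Rank 4 → value 14.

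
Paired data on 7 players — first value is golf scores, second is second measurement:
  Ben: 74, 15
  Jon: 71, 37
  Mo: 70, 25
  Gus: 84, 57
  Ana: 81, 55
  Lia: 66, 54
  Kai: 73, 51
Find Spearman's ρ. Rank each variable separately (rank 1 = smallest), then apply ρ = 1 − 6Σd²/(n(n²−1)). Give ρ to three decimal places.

0.429

Ranks of variable 1: 5, 3, 2, 7, 6, 1, 4
Ranks of variable 2: 1, 3, 2, 7, 6, 5, 4
d = r₁ − r₂: 4, 0, 0, 0, 0, -4, 0
d²: 16, 0, 0, 0, 0, 16, 0; Σd² = 32
ρ = 1 − 6·32/(7·48) = 1 − 192/336 = 0.429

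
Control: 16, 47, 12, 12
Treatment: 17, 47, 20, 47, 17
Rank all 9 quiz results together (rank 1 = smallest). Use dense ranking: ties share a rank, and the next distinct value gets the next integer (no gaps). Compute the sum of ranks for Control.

Sorted (ascending): 12, 12, 16, 17, 17, 20, 47, 47, 47
The 2 values of 12 share dense rank 1.
The 2 values of 17 share dense rank 3.
The 3 values of 47 share dense rank 5.
Remaining distinct values take the next consecutive integers.
Control values → pooled ranks: 16→2, 47→5, 12→1, 12→1
Rank sum = 2 + 5 + 1 + 1 = 9

9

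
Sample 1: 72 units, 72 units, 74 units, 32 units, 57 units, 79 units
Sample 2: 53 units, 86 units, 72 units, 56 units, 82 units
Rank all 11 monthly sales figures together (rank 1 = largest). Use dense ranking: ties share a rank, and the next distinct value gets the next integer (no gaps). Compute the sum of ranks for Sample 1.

32

Sorted (descending): 86, 82, 79, 74, 72, 72, 72, 57, 56, 53, 32
The 3 values of 72 share dense rank 5.
Remaining distinct values take the next consecutive integers.
Sample 1 values → pooled ranks: 72→5, 72→5, 74→4, 32→9, 57→6, 79→3
Rank sum = 5 + 5 + 4 + 9 + 6 + 3 = 32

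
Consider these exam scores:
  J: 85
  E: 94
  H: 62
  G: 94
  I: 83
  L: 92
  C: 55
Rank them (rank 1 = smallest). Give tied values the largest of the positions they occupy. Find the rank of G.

Sorted (ascending): 55, 62, 83, 85, 92, 94, 94
The 2 values of 94 occupy positions 6–7 → each gets rank 7.
G has value 94 → rank 7.

7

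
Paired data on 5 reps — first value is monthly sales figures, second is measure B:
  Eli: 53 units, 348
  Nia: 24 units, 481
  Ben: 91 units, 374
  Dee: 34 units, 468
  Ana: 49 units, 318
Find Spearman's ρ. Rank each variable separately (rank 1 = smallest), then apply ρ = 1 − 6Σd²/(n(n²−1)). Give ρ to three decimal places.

-0.600

Ranks of variable 1: 4, 1, 5, 2, 3
Ranks of variable 2: 2, 5, 3, 4, 1
d = r₁ − r₂: 2, -4, 2, -2, 2
d²: 4, 16, 4, 4, 4; Σd² = 32
ρ = 1 − 6·32/(5·24) = 1 − 192/120 = -0.600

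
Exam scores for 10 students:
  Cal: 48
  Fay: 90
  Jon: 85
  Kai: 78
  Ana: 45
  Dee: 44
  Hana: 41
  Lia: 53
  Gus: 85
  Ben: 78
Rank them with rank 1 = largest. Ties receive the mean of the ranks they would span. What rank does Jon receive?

2.5

Sorted (descending): 90, 85, 85, 78, 78, 53, 48, 45, 44, 41
The 2 values of 85 occupy positions 2–3 → average rank (2+3)/2 = 2.5.
The 2 values of 78 occupy positions 4–5 → average rank (4+5)/2 = 4.5.
Jon has value 85 → rank 2.5.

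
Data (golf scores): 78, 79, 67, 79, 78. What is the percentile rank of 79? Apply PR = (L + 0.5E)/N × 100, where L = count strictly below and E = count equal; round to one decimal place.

80.0

N = 5.
Strictly below 79: 3. Equal to 79: 2.
PR = (3 + 0.5·2)/5 × 100 = 80.0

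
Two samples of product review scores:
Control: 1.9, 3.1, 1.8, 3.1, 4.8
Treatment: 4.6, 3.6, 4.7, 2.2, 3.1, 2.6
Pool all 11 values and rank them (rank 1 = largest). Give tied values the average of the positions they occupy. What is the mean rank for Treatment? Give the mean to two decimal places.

Sorted (descending): 4.8, 4.7, 4.6, 3.6, 3.1, 3.1, 3.1, 2.6, 2.2, 1.9, 1.8
The 3 values of 3.1 occupy positions 5–7 → average rank 6.
Treatment values → pooled ranks: 4.6→3, 3.6→4, 4.7→2, 2.2→9, 3.1→6, 2.6→8
Mean rank = (3 + 4 + 2 + 9 + 6 + 8) / 6 = 5.33

5.33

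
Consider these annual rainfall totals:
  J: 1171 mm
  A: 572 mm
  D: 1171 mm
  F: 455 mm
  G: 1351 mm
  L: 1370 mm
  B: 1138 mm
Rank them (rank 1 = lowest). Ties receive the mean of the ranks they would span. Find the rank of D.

4.5

Sorted (ascending): 455, 572, 1138, 1171, 1171, 1351, 1370
The 2 values of 1171 occupy positions 4–5 → average rank (4+5)/2 = 4.5.
D has value 1171 mm → rank 4.5.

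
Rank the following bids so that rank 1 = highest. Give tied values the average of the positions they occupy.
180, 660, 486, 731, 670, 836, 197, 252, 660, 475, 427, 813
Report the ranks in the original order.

12, 5.5, 7, 3, 4, 1, 11, 10, 5.5, 8, 9, 2

Sorted (descending): 836, 813, 731, 670, 660, 660, 486, 475, 427, 252, 197, 180
The 2 values of 660 occupy positions 5–6 → average rank (5+6)/2 = 5.5.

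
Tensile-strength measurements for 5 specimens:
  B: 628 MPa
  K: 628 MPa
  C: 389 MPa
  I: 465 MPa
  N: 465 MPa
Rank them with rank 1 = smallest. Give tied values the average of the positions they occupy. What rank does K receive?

Sorted (ascending): 389, 465, 465, 628, 628
The 2 values of 465 occupy positions 2–3 → average rank (2+3)/2 = 2.5.
The 2 values of 628 occupy positions 4–5 → average rank (4+5)/2 = 4.5.
K has value 628 MPa → rank 4.5.

4.5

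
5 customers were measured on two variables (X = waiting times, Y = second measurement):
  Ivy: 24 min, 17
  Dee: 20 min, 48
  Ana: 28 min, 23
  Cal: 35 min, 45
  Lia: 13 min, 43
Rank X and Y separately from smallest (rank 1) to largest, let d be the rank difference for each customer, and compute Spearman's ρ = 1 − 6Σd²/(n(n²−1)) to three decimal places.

-0.100

Ranks of variable 1: 3, 2, 4, 5, 1
Ranks of variable 2: 1, 5, 2, 4, 3
d = r₁ − r₂: 2, -3, 2, 1, -2
d²: 4, 9, 4, 1, 4; Σd² = 22
ρ = 1 − 6·22/(5·24) = 1 − 132/120 = -0.100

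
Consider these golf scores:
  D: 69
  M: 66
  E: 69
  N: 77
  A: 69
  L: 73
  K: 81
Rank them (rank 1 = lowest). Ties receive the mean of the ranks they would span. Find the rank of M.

Sorted (ascending): 66, 69, 69, 69, 73, 77, 81
The 3 values of 69 occupy positions 2–4 → average rank 3.
M has value 66 → rank 1.

1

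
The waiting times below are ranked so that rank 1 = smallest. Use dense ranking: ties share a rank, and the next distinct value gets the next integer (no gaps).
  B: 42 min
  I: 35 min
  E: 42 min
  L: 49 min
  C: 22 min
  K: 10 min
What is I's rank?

3

Sorted (ascending): 10, 22, 35, 42, 42, 49
The 2 values of 42 share dense rank 4.
Remaining distinct values take the next consecutive integers.
I has value 35 min → rank 3.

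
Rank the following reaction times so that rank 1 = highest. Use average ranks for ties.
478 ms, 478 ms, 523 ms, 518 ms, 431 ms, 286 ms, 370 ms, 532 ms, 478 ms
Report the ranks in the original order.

5, 5, 2, 3, 7, 9, 8, 1, 5

Sorted (descending): 532, 523, 518, 478, 478, 478, 431, 370, 286
The 3 values of 478 occupy positions 4–6 → average rank 5.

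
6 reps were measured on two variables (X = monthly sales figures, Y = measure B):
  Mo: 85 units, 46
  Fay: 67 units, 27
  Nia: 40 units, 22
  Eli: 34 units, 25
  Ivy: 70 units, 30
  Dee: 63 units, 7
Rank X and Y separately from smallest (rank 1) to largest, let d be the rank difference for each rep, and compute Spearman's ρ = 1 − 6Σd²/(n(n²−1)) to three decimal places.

0.771

Ranks of variable 1: 6, 4, 2, 1, 5, 3
Ranks of variable 2: 6, 4, 2, 3, 5, 1
d = r₁ − r₂: 0, 0, 0, -2, 0, 2
d²: 0, 0, 0, 4, 0, 4; Σd² = 8
ρ = 1 − 6·8/(6·35) = 1 − 48/210 = 0.771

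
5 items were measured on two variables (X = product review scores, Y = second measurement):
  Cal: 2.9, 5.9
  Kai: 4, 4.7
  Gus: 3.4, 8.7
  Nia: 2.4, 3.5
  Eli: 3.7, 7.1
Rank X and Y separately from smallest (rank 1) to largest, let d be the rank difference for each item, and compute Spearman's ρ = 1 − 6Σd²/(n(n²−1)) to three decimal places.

0.300

Ranks of variable 1: 2, 5, 3, 1, 4
Ranks of variable 2: 3, 2, 5, 1, 4
d = r₁ − r₂: -1, 3, -2, 0, 0
d²: 1, 9, 4, 0, 0; Σd² = 14
ρ = 1 − 6·14/(5·24) = 1 − 84/120 = 0.300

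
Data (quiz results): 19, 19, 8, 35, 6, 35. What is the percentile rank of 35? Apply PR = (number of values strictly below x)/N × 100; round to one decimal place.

N = 6.
Strictly below 35: 4. Equal to 35: 2.
PR = 4/6 × 100 = 66.7

66.7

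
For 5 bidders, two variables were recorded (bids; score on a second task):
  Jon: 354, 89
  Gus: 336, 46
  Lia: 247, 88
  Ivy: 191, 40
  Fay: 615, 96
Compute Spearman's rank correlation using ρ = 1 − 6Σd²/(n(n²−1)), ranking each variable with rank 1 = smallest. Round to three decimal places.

Ranks of variable 1: 4, 3, 2, 1, 5
Ranks of variable 2: 4, 2, 3, 1, 5
d = r₁ − r₂: 0, 1, -1, 0, 0
d²: 0, 1, 1, 0, 0; Σd² = 2
ρ = 1 − 6·2/(5·24) = 1 − 12/120 = 0.900

0.900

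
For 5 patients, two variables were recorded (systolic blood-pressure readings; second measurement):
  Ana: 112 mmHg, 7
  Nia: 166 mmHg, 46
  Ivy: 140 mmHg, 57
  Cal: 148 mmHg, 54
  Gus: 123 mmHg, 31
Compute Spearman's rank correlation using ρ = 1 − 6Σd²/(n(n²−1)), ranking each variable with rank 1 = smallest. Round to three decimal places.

Ranks of variable 1: 1, 5, 3, 4, 2
Ranks of variable 2: 1, 3, 5, 4, 2
d = r₁ − r₂: 0, 2, -2, 0, 0
d²: 0, 4, 4, 0, 0; Σd² = 8
ρ = 1 − 6·8/(5·24) = 1 − 48/120 = 0.600

0.600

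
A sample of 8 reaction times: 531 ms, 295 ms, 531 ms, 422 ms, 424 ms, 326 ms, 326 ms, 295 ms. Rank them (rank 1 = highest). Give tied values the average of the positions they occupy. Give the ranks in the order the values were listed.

1.5, 7.5, 1.5, 4, 3, 5.5, 5.5, 7.5

Sorted (descending): 531, 531, 424, 422, 326, 326, 295, 295
The 2 values of 531 occupy positions 1–2 → average rank (1+2)/2 = 1.5.
The 2 values of 326 occupy positions 5–6 → average rank (5+6)/2 = 5.5.
The 2 values of 295 occupy positions 7–8 → average rank (7+8)/2 = 7.5.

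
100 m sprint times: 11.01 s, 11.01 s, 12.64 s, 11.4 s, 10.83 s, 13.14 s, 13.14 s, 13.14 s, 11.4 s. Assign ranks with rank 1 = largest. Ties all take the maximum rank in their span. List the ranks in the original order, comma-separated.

8, 8, 4, 6, 9, 3, 3, 3, 6

Sorted (descending): 13.14, 13.14, 13.14, 12.64, 11.4, 11.4, 11.01, 11.01, 10.83
The 3 values of 13.14 occupy positions 1–3 → each gets rank 3.
The 2 values of 11.4 occupy positions 5–6 → each gets rank 6.
The 2 values of 11.01 occupy positions 7–8 → each gets rank 8.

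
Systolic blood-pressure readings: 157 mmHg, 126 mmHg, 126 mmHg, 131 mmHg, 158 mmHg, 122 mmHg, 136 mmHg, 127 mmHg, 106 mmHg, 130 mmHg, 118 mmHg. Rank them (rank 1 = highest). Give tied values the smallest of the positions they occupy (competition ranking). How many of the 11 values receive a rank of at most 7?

Sorted (descending): 158, 157, 136, 131, 130, 127, 126, 126, 122, 118, 106
The 2 values of 126 occupy positions 7–8 → each gets rank 7.
Ranks ≤ 7: {1, 2, 3, 4, 5, 6, 7, 7} → 8 values.

8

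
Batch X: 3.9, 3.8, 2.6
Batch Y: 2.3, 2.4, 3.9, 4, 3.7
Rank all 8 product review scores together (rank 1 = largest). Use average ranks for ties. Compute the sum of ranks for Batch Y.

23.5

Sorted (descending): 4, 3.9, 3.9, 3.8, 3.7, 2.6, 2.4, 2.3
The 2 values of 3.9 occupy positions 2–3 → average rank (2+3)/2 = 2.5.
Batch Y values → pooled ranks: 2.3→8, 2.4→7, 3.9→2.5, 4→1, 3.7→5
Rank sum = 8 + 7 + 2.5 + 1 + 5 = 23.5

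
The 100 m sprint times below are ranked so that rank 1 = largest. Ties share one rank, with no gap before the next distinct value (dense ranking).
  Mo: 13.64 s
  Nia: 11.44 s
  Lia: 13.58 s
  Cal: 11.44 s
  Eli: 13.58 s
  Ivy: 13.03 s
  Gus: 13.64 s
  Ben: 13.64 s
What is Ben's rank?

Sorted (descending): 13.64, 13.64, 13.64, 13.58, 13.58, 13.03, 11.44, 11.44
The 3 values of 13.64 share dense rank 1.
The 2 values of 13.58 share dense rank 2.
The 2 values of 11.44 share dense rank 4.
Remaining distinct values take the next consecutive integers.
Ben has value 13.64 s → rank 1.

1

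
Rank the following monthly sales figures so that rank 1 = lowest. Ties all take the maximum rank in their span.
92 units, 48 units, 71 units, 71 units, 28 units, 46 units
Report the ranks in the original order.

6, 3, 5, 5, 1, 2

Sorted (ascending): 28, 46, 48, 71, 71, 92
The 2 values of 71 occupy positions 4–5 → each gets rank 5.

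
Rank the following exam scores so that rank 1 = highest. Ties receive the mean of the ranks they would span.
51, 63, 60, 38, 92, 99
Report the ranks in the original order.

5, 3, 4, 6, 2, 1

Sorted (descending): 99, 92, 63, 60, 51, 38
No ties — each value takes its position as its rank.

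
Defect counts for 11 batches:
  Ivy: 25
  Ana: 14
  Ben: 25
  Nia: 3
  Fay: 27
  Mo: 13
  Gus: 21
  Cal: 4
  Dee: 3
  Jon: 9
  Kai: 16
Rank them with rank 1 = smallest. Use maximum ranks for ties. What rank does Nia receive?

Sorted (ascending): 3, 3, 4, 9, 13, 14, 16, 21, 25, 25, 27
The 2 values of 3 occupy positions 1–2 → each gets rank 2.
The 2 values of 25 occupy positions 9–10 → each gets rank 10.
Nia has value 3 → rank 2.

2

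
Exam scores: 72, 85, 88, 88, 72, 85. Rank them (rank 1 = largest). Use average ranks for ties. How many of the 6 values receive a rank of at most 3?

Sorted (descending): 88, 88, 85, 85, 72, 72
The 2 values of 88 occupy positions 1–2 → average rank (1+2)/2 = 1.5.
The 2 values of 85 occupy positions 3–4 → average rank (3+4)/2 = 3.5.
The 2 values of 72 occupy positions 5–6 → average rank (5+6)/2 = 5.5.
Ranks ≤ 3: {1.5, 1.5} → 2 values.

2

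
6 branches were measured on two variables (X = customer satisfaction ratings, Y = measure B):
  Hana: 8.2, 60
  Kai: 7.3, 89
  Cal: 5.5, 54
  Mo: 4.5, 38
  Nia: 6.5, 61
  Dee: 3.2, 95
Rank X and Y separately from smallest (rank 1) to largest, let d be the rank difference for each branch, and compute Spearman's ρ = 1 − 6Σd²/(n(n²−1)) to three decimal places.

-0.029

Ranks of variable 1: 6, 5, 3, 2, 4, 1
Ranks of variable 2: 3, 5, 2, 1, 4, 6
d = r₁ − r₂: 3, 0, 1, 1, 0, -5
d²: 9, 0, 1, 1, 0, 25; Σd² = 36
ρ = 1 − 6·36/(6·35) = 1 − 216/210 = -0.029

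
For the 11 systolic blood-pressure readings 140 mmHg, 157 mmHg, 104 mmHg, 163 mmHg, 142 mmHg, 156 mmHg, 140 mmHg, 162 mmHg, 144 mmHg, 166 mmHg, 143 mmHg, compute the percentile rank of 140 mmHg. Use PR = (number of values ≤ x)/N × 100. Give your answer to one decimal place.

27.3

N = 11.
Strictly below 140: 1. Equal to 140: 2.
PR = 3/11 × 100 = 27.3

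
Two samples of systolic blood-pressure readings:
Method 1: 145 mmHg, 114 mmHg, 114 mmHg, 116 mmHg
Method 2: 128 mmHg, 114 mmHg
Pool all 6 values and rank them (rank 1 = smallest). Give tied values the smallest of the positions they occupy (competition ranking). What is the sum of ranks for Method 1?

Sorted (ascending): 114, 114, 114, 116, 128, 145
The 3 values of 114 occupy positions 1–3 → each gets rank 1.
Method 1 values → pooled ranks: 145→6, 114→1, 114→1, 116→4
Rank sum = 6 + 1 + 1 + 4 = 12

12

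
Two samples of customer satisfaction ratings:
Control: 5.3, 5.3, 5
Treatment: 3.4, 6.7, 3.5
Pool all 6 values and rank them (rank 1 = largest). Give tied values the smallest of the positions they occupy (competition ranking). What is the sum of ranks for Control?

8

Sorted (descending): 6.7, 5.3, 5.3, 5, 3.5, 3.4
The 2 values of 5.3 occupy positions 2–3 → each gets rank 2.
Control values → pooled ranks: 5.3→2, 5.3→2, 5→4
Rank sum = 2 + 2 + 4 = 8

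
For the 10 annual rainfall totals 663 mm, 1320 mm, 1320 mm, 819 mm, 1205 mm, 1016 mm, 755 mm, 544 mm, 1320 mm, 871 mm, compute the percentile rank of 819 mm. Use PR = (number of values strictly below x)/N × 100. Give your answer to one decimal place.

30.0

N = 10.
Strictly below 819: 3. Equal to 819: 1.
PR = 3/10 × 100 = 30.0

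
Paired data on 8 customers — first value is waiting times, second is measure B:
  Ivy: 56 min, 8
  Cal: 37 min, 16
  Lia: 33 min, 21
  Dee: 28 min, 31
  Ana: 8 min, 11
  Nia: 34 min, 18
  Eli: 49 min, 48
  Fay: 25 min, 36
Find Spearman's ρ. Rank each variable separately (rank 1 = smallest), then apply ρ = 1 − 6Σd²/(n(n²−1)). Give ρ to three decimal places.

-0.143

Ranks of variable 1: 8, 6, 4, 3, 1, 5, 7, 2
Ranks of variable 2: 1, 3, 5, 6, 2, 4, 8, 7
d = r₁ − r₂: 7, 3, -1, -3, -1, 1, -1, -5
d²: 49, 9, 1, 9, 1, 1, 1, 25; Σd² = 96
ρ = 1 − 6·96/(8·63) = 1 − 576/504 = -0.143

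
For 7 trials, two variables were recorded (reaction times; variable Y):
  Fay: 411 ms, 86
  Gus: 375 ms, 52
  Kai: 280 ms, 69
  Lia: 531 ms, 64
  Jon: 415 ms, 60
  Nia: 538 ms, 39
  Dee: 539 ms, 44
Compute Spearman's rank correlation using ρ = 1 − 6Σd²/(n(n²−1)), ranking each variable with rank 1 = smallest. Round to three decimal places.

-0.643

Ranks of variable 1: 3, 2, 1, 5, 4, 6, 7
Ranks of variable 2: 7, 3, 6, 5, 4, 1, 2
d = r₁ − r₂: -4, -1, -5, 0, 0, 5, 5
d²: 16, 1, 25, 0, 0, 25, 25; Σd² = 92
ρ = 1 − 6·92/(7·48) = 1 − 552/336 = -0.643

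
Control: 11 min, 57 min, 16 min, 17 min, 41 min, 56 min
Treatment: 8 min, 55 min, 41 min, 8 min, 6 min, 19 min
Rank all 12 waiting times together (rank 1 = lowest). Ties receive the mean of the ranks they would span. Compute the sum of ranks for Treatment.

31.5

Sorted (ascending): 6, 8, 8, 11, 16, 17, 19, 41, 41, 55, 56, 57
The 2 values of 8 occupy positions 2–3 → average rank (2+3)/2 = 2.5.
The 2 values of 41 occupy positions 8–9 → average rank (8+9)/2 = 8.5.
Treatment values → pooled ranks: 8→2.5, 55→10, 41→8.5, 8→2.5, 6→1, 19→7
Rank sum = 2.5 + 10 + 8.5 + 2.5 + 1 + 7 = 31.5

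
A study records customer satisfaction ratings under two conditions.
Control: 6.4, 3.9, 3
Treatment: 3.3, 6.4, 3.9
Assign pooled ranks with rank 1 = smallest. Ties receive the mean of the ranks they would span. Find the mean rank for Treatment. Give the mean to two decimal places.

3.67

Sorted (ascending): 3, 3.3, 3.9, 3.9, 6.4, 6.4
The 2 values of 3.9 occupy positions 3–4 → average rank (3+4)/2 = 3.5.
The 2 values of 6.4 occupy positions 5–6 → average rank (5+6)/2 = 5.5.
Treatment values → pooled ranks: 3.3→2, 6.4→5.5, 3.9→3.5
Mean rank = (2 + 5.5 + 3.5) / 3 = 3.67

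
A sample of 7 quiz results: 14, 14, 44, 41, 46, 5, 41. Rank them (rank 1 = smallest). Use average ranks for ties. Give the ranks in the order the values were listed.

Sorted (ascending): 5, 14, 14, 41, 41, 44, 46
The 2 values of 14 occupy positions 2–3 → average rank (2+3)/2 = 2.5.
The 2 values of 41 occupy positions 4–5 → average rank (4+5)/2 = 4.5.

2.5, 2.5, 6, 4.5, 7, 1, 4.5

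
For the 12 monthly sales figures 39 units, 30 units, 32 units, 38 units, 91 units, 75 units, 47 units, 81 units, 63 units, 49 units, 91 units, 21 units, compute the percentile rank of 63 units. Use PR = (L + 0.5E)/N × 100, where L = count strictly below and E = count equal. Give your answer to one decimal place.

N = 12.
Strictly below 63: 7. Equal to 63: 1.
PR = (7 + 0.5·1)/12 × 100 = 62.5

62.5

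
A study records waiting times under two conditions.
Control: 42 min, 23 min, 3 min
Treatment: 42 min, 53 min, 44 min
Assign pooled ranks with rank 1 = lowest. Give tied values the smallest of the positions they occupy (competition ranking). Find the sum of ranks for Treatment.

Sorted (ascending): 3, 23, 42, 42, 44, 53
The 2 values of 42 occupy positions 3–4 → each gets rank 3.
Treatment values → pooled ranks: 42→3, 53→6, 44→5
Rank sum = 3 + 6 + 5 = 14

14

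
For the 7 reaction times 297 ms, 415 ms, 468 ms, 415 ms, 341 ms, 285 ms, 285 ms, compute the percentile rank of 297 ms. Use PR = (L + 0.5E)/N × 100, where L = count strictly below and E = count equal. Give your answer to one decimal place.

35.7

N = 7.
Strictly below 297: 2. Equal to 297: 1.
PR = (2 + 0.5·1)/7 × 100 = 35.7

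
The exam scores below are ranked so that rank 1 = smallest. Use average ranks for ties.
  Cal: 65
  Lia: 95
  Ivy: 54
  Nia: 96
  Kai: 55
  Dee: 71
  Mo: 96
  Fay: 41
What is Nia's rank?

7.5

Sorted (ascending): 41, 54, 55, 65, 71, 95, 96, 96
The 2 values of 96 occupy positions 7–8 → average rank (7+8)/2 = 7.5.
Nia has value 96 → rank 7.5.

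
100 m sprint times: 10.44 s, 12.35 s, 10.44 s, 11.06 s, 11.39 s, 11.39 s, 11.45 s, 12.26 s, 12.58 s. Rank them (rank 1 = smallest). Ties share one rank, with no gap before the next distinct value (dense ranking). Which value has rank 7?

12.58

Sorted (ascending): 10.44, 10.44, 11.06, 11.39, 11.39, 11.45, 12.26, 12.35, 12.58
The 2 values of 10.44 share dense rank 1.
The 2 values of 11.39 share dense rank 3.
Remaining distinct values take the next consecutive integers.
Rank 7 → value 12.58.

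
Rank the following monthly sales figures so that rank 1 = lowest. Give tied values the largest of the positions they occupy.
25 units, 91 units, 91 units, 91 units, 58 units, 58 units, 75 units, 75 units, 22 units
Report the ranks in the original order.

2, 9, 9, 9, 4, 4, 6, 6, 1

Sorted (ascending): 22, 25, 58, 58, 75, 75, 91, 91, 91
The 2 values of 58 occupy positions 3–4 → each gets rank 4.
The 2 values of 75 occupy positions 5–6 → each gets rank 6.
The 3 values of 91 occupy positions 7–9 → each gets rank 9.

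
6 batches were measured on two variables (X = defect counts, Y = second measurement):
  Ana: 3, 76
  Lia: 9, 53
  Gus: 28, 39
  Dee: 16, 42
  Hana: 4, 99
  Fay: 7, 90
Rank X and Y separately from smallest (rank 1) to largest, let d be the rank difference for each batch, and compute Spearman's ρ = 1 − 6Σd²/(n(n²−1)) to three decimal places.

-0.829

Ranks of variable 1: 1, 4, 6, 5, 2, 3
Ranks of variable 2: 4, 3, 1, 2, 6, 5
d = r₁ − r₂: -3, 1, 5, 3, -4, -2
d²: 9, 1, 25, 9, 16, 4; Σd² = 64
ρ = 1 − 6·64/(6·35) = 1 − 384/210 = -0.829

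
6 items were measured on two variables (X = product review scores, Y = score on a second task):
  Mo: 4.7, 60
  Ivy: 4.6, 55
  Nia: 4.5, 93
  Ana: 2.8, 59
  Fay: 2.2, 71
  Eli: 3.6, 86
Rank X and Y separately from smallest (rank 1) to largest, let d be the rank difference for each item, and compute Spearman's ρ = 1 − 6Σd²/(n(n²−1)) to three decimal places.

Ranks of variable 1: 6, 5, 4, 2, 1, 3
Ranks of variable 2: 3, 1, 6, 2, 4, 5
d = r₁ − r₂: 3, 4, -2, 0, -3, -2
d²: 9, 16, 4, 0, 9, 4; Σd² = 42
ρ = 1 − 6·42/(6·35) = 1 − 252/210 = -0.200

-0.200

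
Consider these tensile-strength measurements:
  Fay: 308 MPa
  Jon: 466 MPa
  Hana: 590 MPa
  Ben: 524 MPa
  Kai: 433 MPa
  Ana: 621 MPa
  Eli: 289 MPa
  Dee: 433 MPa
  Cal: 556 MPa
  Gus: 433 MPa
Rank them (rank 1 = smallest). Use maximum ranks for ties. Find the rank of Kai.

Sorted (ascending): 289, 308, 433, 433, 433, 466, 524, 556, 590, 621
The 3 values of 433 occupy positions 3–5 → each gets rank 5.
Kai has value 433 MPa → rank 5.

5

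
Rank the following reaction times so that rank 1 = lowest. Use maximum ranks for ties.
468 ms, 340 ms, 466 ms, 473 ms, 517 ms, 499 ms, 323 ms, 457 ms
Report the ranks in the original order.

5, 2, 4, 6, 8, 7, 1, 3

Sorted (ascending): 323, 340, 457, 466, 468, 473, 499, 517
No ties — each value takes its position as its rank.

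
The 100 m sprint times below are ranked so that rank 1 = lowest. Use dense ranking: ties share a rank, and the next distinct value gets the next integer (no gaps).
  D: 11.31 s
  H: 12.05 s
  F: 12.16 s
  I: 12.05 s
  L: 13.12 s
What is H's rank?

Sorted (ascending): 11.31, 12.05, 12.05, 12.16, 13.12
The 2 values of 12.05 share dense rank 2.
Remaining distinct values take the next consecutive integers.
H has value 12.05 s → rank 2.

2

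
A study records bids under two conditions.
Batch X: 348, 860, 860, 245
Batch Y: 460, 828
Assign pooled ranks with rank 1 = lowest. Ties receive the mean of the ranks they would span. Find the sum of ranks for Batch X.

14

Sorted (ascending): 245, 348, 460, 828, 860, 860
The 2 values of 860 occupy positions 5–6 → average rank (5+6)/2 = 5.5.
Batch X values → pooled ranks: 348→2, 860→5.5, 860→5.5, 245→1
Rank sum = 2 + 5.5 + 5.5 + 1 = 14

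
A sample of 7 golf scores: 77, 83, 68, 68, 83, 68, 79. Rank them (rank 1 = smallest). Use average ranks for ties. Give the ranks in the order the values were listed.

4, 6.5, 2, 2, 6.5, 2, 5

Sorted (ascending): 68, 68, 68, 77, 79, 83, 83
The 3 values of 68 occupy positions 1–3 → average rank 2.
The 2 values of 83 occupy positions 6–7 → average rank (6+7)/2 = 6.5.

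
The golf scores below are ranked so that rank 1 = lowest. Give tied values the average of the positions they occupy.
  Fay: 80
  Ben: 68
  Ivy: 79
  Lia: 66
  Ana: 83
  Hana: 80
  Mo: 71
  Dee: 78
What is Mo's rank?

Sorted (ascending): 66, 68, 71, 78, 79, 80, 80, 83
The 2 values of 80 occupy positions 6–7 → average rank (6+7)/2 = 6.5.
Mo has value 71 → rank 3.

3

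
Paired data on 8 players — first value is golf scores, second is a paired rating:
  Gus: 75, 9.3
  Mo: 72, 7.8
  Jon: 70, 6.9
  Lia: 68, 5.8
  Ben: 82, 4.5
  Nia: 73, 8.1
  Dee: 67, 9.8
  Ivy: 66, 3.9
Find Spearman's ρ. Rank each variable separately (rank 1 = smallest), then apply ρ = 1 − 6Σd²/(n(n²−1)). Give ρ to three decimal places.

0.143

Ranks of variable 1: 7, 5, 4, 3, 8, 6, 2, 1
Ranks of variable 2: 7, 5, 4, 3, 2, 6, 8, 1
d = r₁ − r₂: 0, 0, 0, 0, 6, 0, -6, 0
d²: 0, 0, 0, 0, 36, 0, 36, 0; Σd² = 72
ρ = 1 − 6·72/(8·63) = 1 − 432/504 = 0.143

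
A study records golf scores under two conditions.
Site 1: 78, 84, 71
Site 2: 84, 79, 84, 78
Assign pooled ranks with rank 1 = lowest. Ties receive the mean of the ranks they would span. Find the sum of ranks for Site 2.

18.5

Sorted (ascending): 71, 78, 78, 79, 84, 84, 84
The 2 values of 78 occupy positions 2–3 → average rank (2+3)/2 = 2.5.
The 3 values of 84 occupy positions 5–7 → average rank 6.
Site 2 values → pooled ranks: 84→6, 79→4, 84→6, 78→2.5
Rank sum = 6 + 4 + 6 + 2.5 = 18.5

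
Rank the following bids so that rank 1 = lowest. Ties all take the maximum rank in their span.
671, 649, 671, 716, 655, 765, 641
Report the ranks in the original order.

Sorted (ascending): 641, 649, 655, 671, 671, 716, 765
The 2 values of 671 occupy positions 4–5 → each gets rank 5.

5, 2, 5, 6, 3, 7, 1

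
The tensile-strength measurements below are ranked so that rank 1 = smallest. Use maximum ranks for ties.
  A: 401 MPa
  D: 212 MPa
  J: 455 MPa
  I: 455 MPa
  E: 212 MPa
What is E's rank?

2

Sorted (ascending): 212, 212, 401, 455, 455
The 2 values of 212 occupy positions 1–2 → each gets rank 2.
The 2 values of 455 occupy positions 4–5 → each gets rank 5.
E has value 212 MPa → rank 2.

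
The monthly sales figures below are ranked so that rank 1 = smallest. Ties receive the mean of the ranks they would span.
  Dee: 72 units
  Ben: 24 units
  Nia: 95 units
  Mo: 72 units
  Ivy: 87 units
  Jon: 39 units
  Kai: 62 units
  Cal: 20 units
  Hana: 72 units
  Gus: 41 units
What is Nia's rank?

Sorted (ascending): 20, 24, 39, 41, 62, 72, 72, 72, 87, 95
The 3 values of 72 occupy positions 6–8 → average rank 7.
Nia has value 95 units → rank 10.

10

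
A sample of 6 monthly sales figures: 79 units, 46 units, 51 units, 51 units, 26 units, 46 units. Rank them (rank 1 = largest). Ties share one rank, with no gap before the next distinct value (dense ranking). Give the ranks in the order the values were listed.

Sorted (descending): 79, 51, 51, 46, 46, 26
The 2 values of 51 share dense rank 2.
The 2 values of 46 share dense rank 3.
Remaining distinct values take the next consecutive integers.

1, 3, 2, 2, 4, 3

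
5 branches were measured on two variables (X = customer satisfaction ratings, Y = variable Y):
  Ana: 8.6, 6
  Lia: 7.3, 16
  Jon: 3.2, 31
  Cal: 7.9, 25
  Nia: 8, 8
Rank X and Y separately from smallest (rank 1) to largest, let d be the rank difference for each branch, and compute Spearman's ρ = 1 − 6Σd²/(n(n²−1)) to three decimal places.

Ranks of variable 1: 5, 2, 1, 3, 4
Ranks of variable 2: 1, 3, 5, 4, 2
d = r₁ − r₂: 4, -1, -4, -1, 2
d²: 16, 1, 16, 1, 4; Σd² = 38
ρ = 1 − 6·38/(5·24) = 1 − 228/120 = -0.900

-0.900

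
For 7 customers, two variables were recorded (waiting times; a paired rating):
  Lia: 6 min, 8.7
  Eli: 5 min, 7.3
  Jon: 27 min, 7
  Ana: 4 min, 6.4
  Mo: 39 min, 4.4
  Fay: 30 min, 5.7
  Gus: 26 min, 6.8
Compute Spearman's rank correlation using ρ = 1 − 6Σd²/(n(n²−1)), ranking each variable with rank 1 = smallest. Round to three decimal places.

-0.571

Ranks of variable 1: 3, 2, 5, 1, 7, 6, 4
Ranks of variable 2: 7, 6, 5, 3, 1, 2, 4
d = r₁ − r₂: -4, -4, 0, -2, 6, 4, 0
d²: 16, 16, 0, 4, 36, 16, 0; Σd² = 88
ρ = 1 − 6·88/(7·48) = 1 − 528/336 = -0.571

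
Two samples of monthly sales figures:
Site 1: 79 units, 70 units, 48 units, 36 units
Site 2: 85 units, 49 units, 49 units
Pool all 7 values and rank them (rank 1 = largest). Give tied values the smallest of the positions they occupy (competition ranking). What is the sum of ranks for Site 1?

18

Sorted (descending): 85, 79, 70, 49, 49, 48, 36
The 2 values of 49 occupy positions 4–5 → each gets rank 4.
Site 1 values → pooled ranks: 79→2, 70→3, 48→6, 36→7
Rank sum = 2 + 3 + 6 + 7 = 18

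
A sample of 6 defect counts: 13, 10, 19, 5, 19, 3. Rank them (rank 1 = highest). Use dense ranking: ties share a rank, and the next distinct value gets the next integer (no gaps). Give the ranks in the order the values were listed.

2, 3, 1, 4, 1, 5

Sorted (descending): 19, 19, 13, 10, 5, 3
The 2 values of 19 share dense rank 1.
Remaining distinct values take the next consecutive integers.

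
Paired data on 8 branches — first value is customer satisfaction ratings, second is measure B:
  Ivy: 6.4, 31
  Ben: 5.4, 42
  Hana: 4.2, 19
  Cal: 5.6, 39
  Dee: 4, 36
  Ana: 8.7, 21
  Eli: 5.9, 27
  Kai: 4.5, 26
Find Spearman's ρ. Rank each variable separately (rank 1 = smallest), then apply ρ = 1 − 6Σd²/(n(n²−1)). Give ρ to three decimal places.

Ranks of variable 1: 7, 4, 2, 5, 1, 8, 6, 3
Ranks of variable 2: 5, 8, 1, 7, 6, 2, 4, 3
d = r₁ − r₂: 2, -4, 1, -2, -5, 6, 2, 0
d²: 4, 16, 1, 4, 25, 36, 4, 0; Σd² = 90
ρ = 1 − 6·90/(8·63) = 1 − 540/504 = -0.071

-0.071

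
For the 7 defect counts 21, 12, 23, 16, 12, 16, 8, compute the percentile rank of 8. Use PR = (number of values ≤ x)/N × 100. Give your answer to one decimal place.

14.3

N = 7.
Strictly below 8: 0. Equal to 8: 1.
PR = 1/7 × 100 = 14.3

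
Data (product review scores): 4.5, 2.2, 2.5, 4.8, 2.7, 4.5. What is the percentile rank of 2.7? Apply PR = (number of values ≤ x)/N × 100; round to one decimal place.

50.0

N = 6.
Strictly below 2.7: 2. Equal to 2.7: 1.
PR = 3/6 × 100 = 50.0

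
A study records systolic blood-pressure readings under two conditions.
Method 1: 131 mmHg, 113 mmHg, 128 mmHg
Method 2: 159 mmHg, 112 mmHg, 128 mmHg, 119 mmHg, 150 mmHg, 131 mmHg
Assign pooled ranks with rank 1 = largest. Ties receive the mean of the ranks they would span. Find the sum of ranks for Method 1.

Sorted (descending): 159, 150, 131, 131, 128, 128, 119, 113, 112
The 2 values of 131 occupy positions 3–4 → average rank (3+4)/2 = 3.5.
The 2 values of 128 occupy positions 5–6 → average rank (5+6)/2 = 5.5.
Method 1 values → pooled ranks: 131→3.5, 113→8, 128→5.5
Rank sum = 3.5 + 8 + 5.5 = 17

17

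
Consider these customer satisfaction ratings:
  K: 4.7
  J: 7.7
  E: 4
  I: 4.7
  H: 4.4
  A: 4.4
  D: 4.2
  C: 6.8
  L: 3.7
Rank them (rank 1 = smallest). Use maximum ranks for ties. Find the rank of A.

5

Sorted (ascending): 3.7, 4, 4.2, 4.4, 4.4, 4.7, 4.7, 6.8, 7.7
The 2 values of 4.4 occupy positions 4–5 → each gets rank 5.
The 2 values of 4.7 occupy positions 6–7 → each gets rank 7.
A has value 4.4 → rank 5.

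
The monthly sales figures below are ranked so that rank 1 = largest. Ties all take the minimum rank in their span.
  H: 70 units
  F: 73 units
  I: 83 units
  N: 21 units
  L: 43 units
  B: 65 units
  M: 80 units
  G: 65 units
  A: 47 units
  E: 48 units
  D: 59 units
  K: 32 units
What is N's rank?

12

Sorted (descending): 83, 80, 73, 70, 65, 65, 59, 48, 47, 43, 32, 21
The 2 values of 65 occupy positions 5–6 → each gets rank 5.
N has value 21 units → rank 12.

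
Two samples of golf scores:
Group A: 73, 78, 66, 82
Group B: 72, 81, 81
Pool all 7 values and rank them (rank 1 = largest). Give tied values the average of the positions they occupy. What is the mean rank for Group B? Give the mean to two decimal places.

3.67

Sorted (descending): 82, 81, 81, 78, 73, 72, 66
The 2 values of 81 occupy positions 2–3 → average rank (2+3)/2 = 2.5.
Group B values → pooled ranks: 72→6, 81→2.5, 81→2.5
Mean rank = (6 + 2.5 + 2.5) / 3 = 3.67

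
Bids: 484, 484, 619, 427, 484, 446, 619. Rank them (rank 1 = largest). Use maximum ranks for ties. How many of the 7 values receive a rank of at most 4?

Sorted (descending): 619, 619, 484, 484, 484, 446, 427
The 2 values of 619 occupy positions 1–2 → each gets rank 2.
The 3 values of 484 occupy positions 3–5 → each gets rank 5.
Ranks ≤ 4: {2, 2} → 2 values.

2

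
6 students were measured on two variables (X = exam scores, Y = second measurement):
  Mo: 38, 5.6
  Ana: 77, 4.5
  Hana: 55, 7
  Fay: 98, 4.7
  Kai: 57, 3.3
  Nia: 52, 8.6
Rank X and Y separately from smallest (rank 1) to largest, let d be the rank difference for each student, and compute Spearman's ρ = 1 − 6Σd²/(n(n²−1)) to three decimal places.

Ranks of variable 1: 1, 5, 3, 6, 4, 2
Ranks of variable 2: 4, 2, 5, 3, 1, 6
d = r₁ − r₂: -3, 3, -2, 3, 3, -4
d²: 9, 9, 4, 9, 9, 16; Σd² = 56
ρ = 1 − 6·56/(6·35) = 1 − 336/210 = -0.600

-0.600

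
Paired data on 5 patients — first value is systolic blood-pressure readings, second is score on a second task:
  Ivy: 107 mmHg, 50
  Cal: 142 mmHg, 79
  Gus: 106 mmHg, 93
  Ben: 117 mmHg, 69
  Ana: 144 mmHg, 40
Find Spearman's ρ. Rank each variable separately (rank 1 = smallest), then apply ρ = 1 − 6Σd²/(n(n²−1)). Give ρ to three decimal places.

-0.600

Ranks of variable 1: 2, 4, 1, 3, 5
Ranks of variable 2: 2, 4, 5, 3, 1
d = r₁ − r₂: 0, 0, -4, 0, 4
d²: 0, 0, 16, 0, 16; Σd² = 32
ρ = 1 − 6·32/(5·24) = 1 − 192/120 = -0.600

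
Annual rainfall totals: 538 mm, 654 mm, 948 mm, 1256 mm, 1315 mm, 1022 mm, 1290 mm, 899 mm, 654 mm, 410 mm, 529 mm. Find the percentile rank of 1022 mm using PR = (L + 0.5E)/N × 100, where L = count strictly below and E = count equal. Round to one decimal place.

N = 11.
Strictly below 1022: 7. Equal to 1022: 1.
PR = (7 + 0.5·1)/11 × 100 = 68.2

68.2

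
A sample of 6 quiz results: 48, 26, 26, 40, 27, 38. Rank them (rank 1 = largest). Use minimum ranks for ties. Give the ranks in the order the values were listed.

1, 5, 5, 2, 4, 3

Sorted (descending): 48, 40, 38, 27, 26, 26
The 2 values of 26 occupy positions 5–6 → each gets rank 5.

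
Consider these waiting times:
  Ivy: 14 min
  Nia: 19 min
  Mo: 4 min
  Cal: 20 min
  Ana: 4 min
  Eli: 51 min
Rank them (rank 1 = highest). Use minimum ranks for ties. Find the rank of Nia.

3

Sorted (descending): 51, 20, 19, 14, 4, 4
The 2 values of 4 occupy positions 5–6 → each gets rank 5.
Nia has value 19 min → rank 3.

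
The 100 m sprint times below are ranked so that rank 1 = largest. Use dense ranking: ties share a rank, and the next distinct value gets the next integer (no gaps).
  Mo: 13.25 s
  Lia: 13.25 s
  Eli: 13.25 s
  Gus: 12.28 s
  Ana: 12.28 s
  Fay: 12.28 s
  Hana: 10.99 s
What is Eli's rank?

1

Sorted (descending): 13.25, 13.25, 13.25, 12.28, 12.28, 12.28, 10.99
The 3 values of 13.25 share dense rank 1.
The 3 values of 12.28 share dense rank 2.
Remaining distinct values take the next consecutive integers.
Eli has value 13.25 s → rank 1.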